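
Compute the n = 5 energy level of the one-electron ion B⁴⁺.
-13.61 eV

For hydrogen-like ions, the energy levels scale with Z²:
E_n = -13.6057 Z² / n² eV

For B⁴⁺ (Z = 5) at n = 5:
E_5 = -13.6057 × 5² / 5²
E_5 = -13.6057 × 25 / 25
E_5 = -340.1425 / 25
E_5 = -13.61 eV

The energy is 25 times more negative than hydrogen at the same n due to the stronger nuclear charge.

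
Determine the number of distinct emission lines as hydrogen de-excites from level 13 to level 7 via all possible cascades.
21

The electron can occupy levels n = 7, 8, ..., 13 during de-excitation — that is m = 13 - 7 + 1 = 7 distinct levels.

The number of distinct spectral lines equals the number of ways to choose 2 of these m levels (each pair gives one possible emission transition):

Number of lines = m(m-1)/2 = 7×6/2 = 21

These correspond to all possible transitions between the 7 levels:
13 → 12, 13 → 11, 13 → 10, 13 → 9, 13 → 8, 13 → 7, 12 → 11, 12 → 10...

Each transition produces a photon with a unique energy (and thus wavelength). This count does not depend on Z.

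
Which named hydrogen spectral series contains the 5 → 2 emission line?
Balmer series

The spectral series in hydrogen are named based on the final (lower) energy level:
- Lyman series: n_final = 1 (ultraviolet)
- Balmer series: n_final = 2 (visible/near-UV)
- Paschen series: n_final = 3 (infrared)
- Brackett series: n_final = 4 (infrared)
- Pfund series: n_final = 5 (far infrared)

Since this transition ends at n = 2, it belongs to the Balmer series.

For reference, this 5 → 2 line has photon energy
ΔE = 13.6057 eV × (1/2² - 1/5²) = 2.8571970000 eV,
corresponding to wavelength λ = hc/ΔE = 1239.84 eV·nm / 2.8571970000 eV = 433.935777 nm in the visible/near-UV region.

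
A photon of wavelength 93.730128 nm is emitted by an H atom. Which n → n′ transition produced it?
n = 6 → n = 1

First, find the photon energy from the wavelength (hc = 1239.84 eV·nm):
E = hc/λ = 1239.84 eV·nm / 93.730128 nm = 13.227764 eV

The energy levels of hydrogen satisfy E_n = -13.6057 / n² eV, so an emission n_i → n_f releases
ΔE = 13.6057 × (1/n_f² − 1/n_i²) eV.

Setting ΔE equal to the photon energy:
1/n_f² − 1/n_i² = 13.227764 / 13.6057 = 0.97222223

Since 1/n_i² must be positive, we need 1/n_f² > 0.97222223, i.e. n_f ≤ 1. For each allowed n_f, solve n_i = (1/n_f² − 0.97222223)^(−1/2) and check whether it is a whole number:
  n_f = 1: 1/n_i² = 1.00000000 − 0.97222223 = 0.02777777 → n_i = 6.000  → integer, n_i = 6 ✓

Only n_f = 1 gives an integer upper level, n_i = 6.

The transition is from n = 6 to n = 1 (emission).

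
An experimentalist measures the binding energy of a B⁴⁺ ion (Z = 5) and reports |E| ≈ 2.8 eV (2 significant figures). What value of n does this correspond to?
n = 11

The exact energy levels follow E_n = -13.6057 Z² / n² eV with Z = 5.

The measured value (-2.8 eV) is reported to only 2 significant figures, so we must test candidate n values and see which one matches to that precision.

Candidate energies:
  n = 9:  E = -13.6057 × 5² / 9² = -4.19929 eV
  n = 10:  E = -13.6057 × 5² / 10² = -3.40143 eV
  n = 11:  E = -13.6057 × 5² / 11² = -2.81110 eV  ← matches
  n = 12:  E = -13.6057 × 5² / 12² = -2.36210 eV
  n = 13:  E = -13.6057 × 5² / 13² = -2.01268 eV

Checking against the measurement of -2.8 eV (2 sig figs), only n = 11 agrees:
E_11 = -2.81110 eV, which rounds to -2.8 eV ✓

Therefore n = 11.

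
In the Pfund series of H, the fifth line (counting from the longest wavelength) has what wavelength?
3037.55044 nm

The lines of a series are numbered from the longest wavelength (smallest ΔE) outward; the fifth line is the transition from n = n_f + 5 to n_f.
The Pfund series has all transitions ending at n_f = 5.

For H, the fifth line (ε-line) is the jump from n = 10 to n = 5:
E_10 = -13.6057 / 10² = -0.13605700000 eV
E_5 = -13.6057 / 5² = -0.54422800000 eV
ΔE = E_10 - E_5 = 0.40817100000 eV

λ = hc/E = 1239.84 eV·nm / 0.40817100000 eV
λ = 3037.55044 nm

This is the ε-line of the Pfund series in H.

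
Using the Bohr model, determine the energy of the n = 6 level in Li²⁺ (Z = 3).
-3.40143 eV

For hydrogen-like ions, the energy levels scale with Z²:
E_n = -13.6057 Z² / n² eV

For Li²⁺ (Z = 3) at n = 6:
E_6 = -13.6057 × 3² / 6²
E_6 = -13.6057 × 9 / 36
E_6 = -122.4513 / 36
E_6 = -3.40143 eV

The energy is 9 times more negative than hydrogen at the same n due to the stronger nuclear charge.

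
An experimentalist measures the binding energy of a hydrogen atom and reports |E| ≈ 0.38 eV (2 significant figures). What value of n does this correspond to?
n = 6

The exact energy levels follow E_n = -13.6057 eV / n².

The measured value (-0.38 eV) is reported to only 2 significant figures, so we must test candidate n values and see which one matches to that precision.

Candidate energies:
  n = 4:  E = -13.6057/4² = -0.85036 eV
  n = 5:  E = -13.6057/5² = -0.54423 eV
  n = 6:  E = -13.6057/6² = -0.37794 eV  ← matches
  n = 7:  E = -13.6057/7² = -0.27767 eV
  n = 8:  E = -13.6057/8² = -0.21259 eV

Checking against the measurement of -0.38 eV (2 sig figs), only n = 6 agrees:
E_6 = -0.37794 eV, which rounds to -0.38 eV ✓

Therefore n = 6.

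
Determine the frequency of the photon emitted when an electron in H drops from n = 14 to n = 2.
8.0568e+14 Hz

First, find the transition energy:
E_14 = -13.6057 / 14² = -0.06941684 eV
E_2 = -13.6057 / 2² = -3.40142500 eV
|ΔE| = |E_2 - E_14| = 3.33200816 eV

Convert to Joules: E = 3.33200816 eV × (1.602177 × 10⁻¹⁹ J/eV) = 5.338467e-19 J

Using E = hf:
f = E/h = 5.338467e-19 J / (6.62607 × 10⁻³⁴ J·s)
f = 8.0568e+14 Hz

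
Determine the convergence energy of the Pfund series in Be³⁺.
8.71 eV

The series limit corresponds to the transition from n = ∞ to n = 5.
This is the highest energy (shortest wavelength) transition in the Pfund series.

E_∞ = 0 eV
E_5 = -13.6057 × 4² / 5² = -8.71 eV

Energy at series limit:
ΔE = E_∞ - E_5 = 0 - (-8.71) = 8.71 eV

This energy equals the ionization energy from the n = 5 state of Be³⁺.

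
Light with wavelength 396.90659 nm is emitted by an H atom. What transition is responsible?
n = 7 → n = 2

First, find the photon energy from the wavelength (hc = 1239.84 eV·nm):
E = hc/λ = 1239.84 eV·nm / 396.90659 nm = 3.1237577 eV

The energy levels of hydrogen satisfy E_n = -13.6057 / n² eV, so an emission n_i → n_f releases
ΔE = 13.6057 × (1/n_f² − 1/n_i²) eV.

Setting ΔE equal to the photon energy:
1/n_f² − 1/n_i² = 3.1237577 / 13.6057 = 0.22959184

Since 1/n_i² must be positive, we need 1/n_f² > 0.22959184, i.e. n_f ≤ 2. For each allowed n_f, solve n_i = (1/n_f² − 0.22959184)^(−1/2) and check whether it is a whole number:
  n_f = 1: 1/n_i² = 1.00000000 − 0.22959184 = 0.77040816 → n_i = 1.139  (not an integer) ✗
  n_f = 2: 1/n_i² = 0.25000000 − 0.22959184 = 0.02040816 → n_i = 7.000  → integer, n_i = 7 ✓

Only n_f = 2 gives an integer upper level, n_i = 7.

The transition is from n = 7 to n = 2 (emission).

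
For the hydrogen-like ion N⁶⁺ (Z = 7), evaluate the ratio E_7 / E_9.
1.653061

Using E_n = -13.6057 Z² / n² eV with Z = 7:

E_7 = -13.6057 × 7² / 7² = -666.6793 / 49 = -13.605700000000 eV
E_9 = -13.6057 × 7² / 9² = -666.6793 / 81 = -8.230608641975 eV

The ratio is:
E_7/E_9 = (-13.605700000000) / (-8.230608641975)
E_7/E_9 = (-666.6793/49) / (-666.6793/81)
E_7/E_9 = 81/49
E_7/E_9 = 1.653061
(Note: the Z² factors cancel in the ratio.)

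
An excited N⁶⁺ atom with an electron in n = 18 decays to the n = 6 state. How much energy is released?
16.461 eV

The energy levels are E_n = -13.6057 Z² eV / n².

Energy at n = 18: E_18 = -13.6057 × 7² / 18² = -2.057652 eV
Energy at n = 6: E_6 = -13.6057 × 7² / 6² = -18.518869 eV

For emission (electron falling to lower state), the photon energy is:
E_photon = E_18 - E_6 = |-2.057652 - (-18.518869)|
E_photon = 16.461 eV

This energy is carried away by the emitted photon.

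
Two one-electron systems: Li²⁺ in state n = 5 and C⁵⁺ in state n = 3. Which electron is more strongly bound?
C⁵⁺ at n = 3 (E = -54.423 eV)

Using E_n = -13.6057 Z² / n² eV:

Li²⁺ (Z = 3) at n = 5:
E = -13.6057 × 3² / 5² = -13.6057 × 9 / 25 = -4.898052 eV

C⁵⁺ (Z = 6) at n = 3:
E = -13.6057 × 6² / 3² = -13.6057 × 36 / 9 = -54.422800 eV

Since -54.422800 eV < -4.898052 eV,
C⁵⁺ at n = 3 is more tightly bound (requires more energy to ionize).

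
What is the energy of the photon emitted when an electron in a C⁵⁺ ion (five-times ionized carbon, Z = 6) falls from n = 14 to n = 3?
51.924 eV

The energy levels are E_n = -13.6057 Z² eV / n².

Energy at n = 14: E_14 = -13.6057 × 6² / 14² = -2.499006 eV
Energy at n = 3: E_3 = -13.6057 × 6² / 3² = -54.422800 eV

For emission (electron falling to lower state), the photon energy is:
E_photon = E_14 - E_3 = |-2.499006 - (-54.422800)|
E_photon = 51.924 eV

This energy is carried away by the emitted photon.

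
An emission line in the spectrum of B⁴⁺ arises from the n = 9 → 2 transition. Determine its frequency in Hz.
1.9546e+16 Hz

First, find the transition energy:
E_9 = -13.6057 × 5² / 9² = -4.199290 eV
E_2 = -13.6057 × 5² / 2² = -85.035625 eV
|ΔE| = |E_2 - E_9| = 80.836335 eV

Convert to Joules: E = 80.836335 eV × (1.602177 × 10⁻¹⁹ J/eV) = 1.295141e-17 J

Using E = hf:
f = E/h = 1.295141e-17 J / (6.62607 × 10⁻³⁴ J·s)
f = 1.9546e+16 Hz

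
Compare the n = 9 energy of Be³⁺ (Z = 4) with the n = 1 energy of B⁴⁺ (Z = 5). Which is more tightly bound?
B⁴⁺ at n = 1 (E = -340.143 eV)

Using E_n = -13.6057 Z² / n² eV:

Be³⁺ (Z = 4) at n = 9:
E = -13.6057 × 4² / 9² = -13.6057 × 16 / 81 = -2.687546 eV

B⁴⁺ (Z = 5) at n = 1:
E = -13.6057 × 5² / 1² = -13.6057 × 25 / 1 = -340.142500 eV

Since -340.142500 eV < -2.687546 eV,
B⁴⁺ at n = 1 is more tightly bound (requires more energy to ionize).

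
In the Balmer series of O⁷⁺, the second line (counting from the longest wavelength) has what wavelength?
7.59388 nm

The lines of a series are numbered from the longest wavelength (smallest ΔE) outward; the second line is the transition from n = n_f + 2 to n_f.
The Balmer series has all transitions ending at n_f = 2.

For O⁷⁺ (Z = 8), the second line (β-line) is the jump from n = 4 to n = 2:
E_4 = -13.6057 × 8² / 4² = -54.4228000 eV
E_2 = -13.6057 × 8² / 2² = -217.6912000 eV
ΔE = E_4 - E_2 = 163.2684000 eV

λ = hc/E = 1239.84 eV·nm / 163.2684000 eV
λ = 7.59388 nm

This is the β-line of the Balmer series in O⁷⁺.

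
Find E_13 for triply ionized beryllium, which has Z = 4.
-1.28811 eV

For hydrogen-like ions, the energy levels scale with Z²:
E_n = -13.6057 Z² / n² eV

For Be³⁺ (Z = 4) at n = 13:
E_13 = -13.6057 × 4² / 13²
E_13 = -13.6057 × 16 / 169
E_13 = -217.6912 / 169
E_13 = -1.28811 eV

The energy is 16 times more negative than hydrogen at the same n due to the stronger nuclear charge.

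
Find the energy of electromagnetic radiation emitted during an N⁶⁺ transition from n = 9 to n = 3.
65.8449 eV

The energy levels are E_n = -13.6057 Z² eV / n².

Energy at n = 9: E_9 = -13.6057 × 7² / 9² = -8.2306086 eV
Energy at n = 3: E_3 = -13.6057 × 7² / 3² = -74.0754778 eV

For emission (electron falling to lower state), the photon energy is:
E_photon = E_9 - E_3 = |-8.2306086 - (-74.0754778)|
E_photon = 65.8449 eV

This energy is carried away by the emitted photon.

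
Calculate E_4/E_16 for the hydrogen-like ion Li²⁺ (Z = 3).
16.0000

Using E_n = -13.6057 Z² / n² eV with Z = 3:

E_4 = -13.6057 × 3² / 4² = -122.4513 / 16 = -7.6532062500 eV
E_16 = -13.6057 × 3² / 16² = -122.4513 / 256 = -0.4783253906 eV

The ratio is:
E_4/E_16 = (-7.6532062500) / (-0.4783253906)
E_4/E_16 = (-122.4513/16) / (-122.4513/256)
E_4/E_16 = 256/16
E_4/E_16 = 16.0000
(Note: the Z² factors cancel in the ratio.)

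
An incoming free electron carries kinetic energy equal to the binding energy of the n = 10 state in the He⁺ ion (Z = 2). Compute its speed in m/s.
4.38e+05 m/s (or 0.146% of c)

The binding energy at n = 10 for He⁺ is:
E_10 = -13.6057 × 2²/10² = -0.544228 eV
|E_10| = 0.544228 eV

Convert to Joules:
KE = 0.544228 eV × (1.602177 × 10⁻¹⁹ J/eV) = 8.7195e-20 J

Using KE = ½mv²:
v = √(2·KE/m_e)
v = √(2 × 8.7195e-20 J / 9.10938 × 10⁻³¹ kg)
v = 4.38e+05 m/s

This is approximately 0.146% the speed of light.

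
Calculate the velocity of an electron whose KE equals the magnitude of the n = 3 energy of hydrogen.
7.29231e+05 m/s (or 0.24% of c)

The binding energy at n = 3 for hydrogen is:
E_3 = -13.6057/3² = -1.51174444 eV
|E_3| = 1.51174444 eV

Convert to Joules:
KE = 1.51174444 eV × (1.602177 × 10⁻¹⁹ J/eV) = 2.4220822e-19 J

Using KE = ½mv²:
v = √(2·KE/m_e)
v = √(2 × 2.4220822e-19 J / 9.10938 × 10⁻³¹ kg)
v = 7.29231e+05 m/s

This is approximately 0.24% the speed of light.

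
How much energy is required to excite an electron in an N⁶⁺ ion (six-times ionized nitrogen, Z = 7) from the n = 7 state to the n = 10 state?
6.938907 eV

The energy levels of a hydrogen-like atom are E_n = -13.6057 Z² eV / n².

Energy at n = 7: E_7 = -13.6057 × 7² / 7² = -13.605700000 eV
Energy at n = 10: E_10 = -13.6057 × 7² / 10² = -6.666793000 eV

The excitation energy is the difference:
ΔE = E_10 - E_7
ΔE = -6.666793000 - (-13.605700000)
ΔE = 6.938907 eV

Since this is positive, energy must be absorbed (photon absorption).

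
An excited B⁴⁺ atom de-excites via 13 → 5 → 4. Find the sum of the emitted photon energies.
19.24623 eV

The energy levels of B⁴⁺ are E_n = -13.6057 × 5² / n² eV.

First transition (13 → 5):
ΔE₁ = |E_5 - E_13|
ΔE₁ = |-13.60570000000 - (-2.01267751479)| = 11.59302249 eV

Second transition (5 → 4):
ΔE₂ = |E_4 - E_5|
ΔE₂ = |-21.25890625000 - (-13.60570000000)| = 7.65320625 eV

Total energy released:
E_total = ΔE₁ + ΔE₂ = 11.59302249 + 7.65320625 = 19.24623 eV

Note: This equals the direct transition 13 → 4: 19.24623 eV ✓
Energy is conserved regardless of the path taken.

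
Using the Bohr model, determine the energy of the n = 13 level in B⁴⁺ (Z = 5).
-2.0127 eV

For hydrogen-like ions, the energy levels scale with Z²:
E_n = -13.6057 Z² / n² eV

For B⁴⁺ (Z = 5) at n = 13:
E_13 = -13.6057 × 5² / 13²
E_13 = -13.6057 × 25 / 169
E_13 = -340.1425 / 169
E_13 = -2.0127 eV

The energy is 25 times more negative than hydrogen at the same n due to the stronger nuclear charge.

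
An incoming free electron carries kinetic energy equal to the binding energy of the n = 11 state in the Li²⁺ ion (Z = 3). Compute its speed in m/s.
5.9664e+05 m/s (or 0.199% of c)

The binding energy at n = 11 for Li²⁺ is:
E_11 = -13.6057 × 3²/11² = -1.0119942 eV
|E_11| = 1.0119942 eV

Convert to Joules:
KE = 1.0119942 eV × (1.602177 × 10⁻¹⁹ J/eV) = 1.621394e-19 J

Using KE = ½mv²:
v = √(2·KE/m_e)
v = √(2 × 1.621394e-19 J / 9.10938 × 10⁻³¹ kg)
v = 5.9664e+05 m/s

This is approximately 0.199% the speed of light.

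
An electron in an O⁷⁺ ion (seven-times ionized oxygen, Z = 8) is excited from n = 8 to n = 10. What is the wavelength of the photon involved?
253.13 nm

First, find the transition energy using E_n = -13.6057 Z² / n² eV:
E_8 = -13.6057 × 8² / 8² = -13.605700 eV
E_10 = -13.6057 × 8² / 10² = -8.707648 eV

Photon energy: |ΔE| = |E_10 - E_8| = 4.898052 eV

Convert to wavelength using E = hc/λ with hc = 1239.84 eV·nm:
λ = hc/E = 1239.84 eV·nm / 4.898052 eV
λ = 253.13 nm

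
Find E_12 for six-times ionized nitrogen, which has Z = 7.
-4.630 eV

For hydrogen-like ions, the energy levels scale with Z²:
E_n = -13.6057 Z² / n² eV

For N⁶⁺ (Z = 7) at n = 12:
E_12 = -13.6057 × 7² / 12²
E_12 = -13.6057 × 49 / 144
E_12 = -666.6793 / 144
E_12 = -4.630 eV

The energy is 49 times more negative than hydrogen at the same n due to the stronger nuclear charge.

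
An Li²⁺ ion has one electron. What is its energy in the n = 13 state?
-0.725 eV

For hydrogen-like ions, the energy levels scale with Z²:
E_n = -13.6057 Z² / n² eV

For Li²⁺ (Z = 3) at n = 13:
E_13 = -13.6057 × 3² / 13²
E_13 = -13.6057 × 9 / 169
E_13 = -122.4513 / 169
E_13 = -0.725 eV

The energy is 9 times more negative than hydrogen at the same n due to the stronger nuclear charge.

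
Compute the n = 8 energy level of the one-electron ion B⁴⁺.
-5.315 eV

For hydrogen-like ions, the energy levels scale with Z²:
E_n = -13.6057 Z² / n² eV

For B⁴⁺ (Z = 5) at n = 8:
E_8 = -13.6057 × 5² / 8²
E_8 = -13.6057 × 25 / 64
E_8 = -340.1425 / 64
E_8 = -5.315 eV

The energy is 25 times more negative than hydrogen at the same n due to the stronger nuclear charge.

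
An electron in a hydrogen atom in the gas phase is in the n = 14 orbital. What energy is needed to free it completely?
0.06942 eV

The ionization energy is the energy needed to remove the electron completely (n → ∞).

For hydrogen, E_n = -13.6057 eV / n².

At n = 14: E_14 = -13.6057 / 14² = -0.06941684 eV
At n = ∞: E_∞ = 0 eV

Ionization energy = E_∞ - E_14 = 0 - (-0.06941684) = 0.06941684 eV
Ionization energy ≈ 0.06942 eV

This is also called the binding energy of the electron in state n = 14.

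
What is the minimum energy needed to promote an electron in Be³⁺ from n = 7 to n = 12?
2.931 eV

The energy levels of a hydrogen-like atom are E_n = -13.6057 Z² eV / n².

Energy at n = 7: E_7 = -13.6057 × 4² / 7² = -4.442678 eV
Energy at n = 12: E_12 = -13.6057 × 4² / 12² = -1.511744 eV

The excitation energy is the difference:
ΔE = E_12 - E_7
ΔE = -1.511744 - (-4.442678)
ΔE = 2.931 eV

Since this is positive, energy must be absorbed (photon absorption).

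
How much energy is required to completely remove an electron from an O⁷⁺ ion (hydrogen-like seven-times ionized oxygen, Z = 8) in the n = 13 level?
5.1525 eV

The ionization energy is the energy needed to remove the electron completely (n → ∞).

For a hydrogen-like ion with Z = 8, E_n = -13.6057 Z² / n² eV.

At n = 13: E_13 = -13.6057 × 8² / 13² = -5.1524544 eV
At n = ∞: E_∞ = 0 eV

Ionization energy = E_∞ - E_13 = 0 - (-5.1524544) = 5.1524544 eV
Ionization energy ≈ 5.1525 eV

This is also called the binding energy of the electron in state n = 13.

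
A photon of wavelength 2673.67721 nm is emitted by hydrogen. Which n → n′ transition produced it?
n = 13 → n = 5

First, find the photon energy from the wavelength (hc = 1239.84 eV·nm):
E = hc/λ = 1239.84 eV·nm / 2673.67721 nm = 0.46372090 eV

The energy levels of hydrogen satisfy E_n = -13.6057 / n² eV, so an emission n_i → n_f releases
ΔE = 13.6057 × (1/n_f² − 1/n_i²) eV.

Setting ΔE equal to the photon energy:
1/n_f² − 1/n_i² = 0.46372090 / 13.6057 = 0.034082840

Since 1/n_i² must be positive, we need 1/n_f² > 0.034082840, i.e. n_f ≤ 5. For each allowed n_f, solve n_i = (1/n_f² − 0.034082840)^(−1/2) and check whether it is a whole number:
  n_f = 1: 1/n_i² = 1.000000000 − 0.034082840 = 0.965917160 → n_i = 1.017  (not an integer) ✗
  n_f = 2: 1/n_i² = 0.250000000 − 0.034082840 = 0.215917160 → n_i = 2.152  (not an integer) ✗
  n_f = 3: 1/n_i² = 0.111111111 − 0.034082840 = 0.077028271 → n_i = 3.603  (not an integer) ✗
  n_f = 4: 1/n_i² = 0.062500000 − 0.034082840 = 0.028417160 → n_i = 5.932  (not an integer) ✗
  n_f = 5: 1/n_i² = 0.040000000 − 0.034082840 = 0.005917160 → n_i = 13.000  → integer, n_i = 13 ✓

Only n_f = 5 gives an integer upper level, n_i = 13.

The transition is from n = 13 to n = 5 (emission).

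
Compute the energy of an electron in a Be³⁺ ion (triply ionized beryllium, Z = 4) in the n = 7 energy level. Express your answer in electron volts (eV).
-4.44 eV

The energy levels of a hydrogen-like atom are given by:
E_n = -13.6057 Z² / n² eV  (with Z = 4 for Be³⁺)

For n = 7:
E_7 = -13.6057 × 4² / 7²
E_7 = -13.6057 × 16 / 49
E_7 = -4.44 eV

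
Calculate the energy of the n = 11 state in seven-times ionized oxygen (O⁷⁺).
-7.20 eV

For hydrogen-like ions, the energy levels scale with Z²:
E_n = -13.6057 Z² / n² eV

For O⁷⁺ (Z = 8) at n = 11:
E_11 = -13.6057 × 8² / 11²
E_11 = -13.6057 × 64 / 121
E_11 = -870.7648 / 121
E_11 = -7.20 eV

The energy is 64 times more negative than hydrogen at the same n due to the stronger nuclear charge.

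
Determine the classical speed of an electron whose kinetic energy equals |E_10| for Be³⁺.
8.7508e+05 m/s (or 0.291894% of c)

The binding energy at n = 10 for Be³⁺ is:
E_10 = -13.6057 × 4²/10² = -2.17691200 eV
|E_10| = 2.17691200 eV

Convert to Joules:
KE = 2.17691200 eV × (1.602177 × 10⁻¹⁹ J/eV) = 3.487798e-19 J

Using KE = ½mv²:
v = √(2·KE/m_e)
v = √(2 × 3.487798e-19 J / 9.10938 × 10⁻³¹ kg)
v = 8.7508e+05 m/s

This is approximately 0.291894% the speed of light.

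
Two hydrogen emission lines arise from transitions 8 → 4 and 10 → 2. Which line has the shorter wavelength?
10 → 2

Calculate the energy for each transition:

Transition 8 → 4:
ΔE₁ = |E_4 - E_8| = |-13.6057/4² - (-13.6057/8²)|
ΔE₁ = |-0.8503562500 - (-0.2125890625)| = 0.6377672 eV

Transition 10 → 2:
ΔE₂ = |E_2 - E_10| = |-13.6057/2² - (-13.6057/10²)|
ΔE₂ = |-3.4014250000 - (-0.1360570000)| = 3.2653680 eV

Since 3.2653680 eV > 0.6377672 eV, the transition 10 → 2 emits the more energetic photon.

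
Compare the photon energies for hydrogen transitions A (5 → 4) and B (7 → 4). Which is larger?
7 → 4

Calculate the energy for each transition:

Transition 5 → 4:
ΔE₁ = |E_4 - E_5| = |-13.6057/4² - (-13.6057/5²)|
ΔE₁ = |-0.85035625 - (-0.54422800)| = 0.30613 eV

Transition 7 → 4:
ΔE₂ = |E_4 - E_7| = |-13.6057/4² - (-13.6057/7²)|
ΔE₂ = |-0.85035625 - (-0.27766735)| = 0.57269 eV

Since 0.57269 eV > 0.30613 eV, the transition 7 → 4 emits the more energetic photon.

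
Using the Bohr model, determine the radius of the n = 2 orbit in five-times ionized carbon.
0.03528 nm (or 0.35279 Å)

The Bohr radius formula is:
r_n = n² a₀ / Z

where a₀ = 0.05291772 nm is the Bohr radius.

For C⁵⁺ (Z = 6) at n = 2:
r_2 = 2² × 0.05291772 nm / 6
r_2 = 4 × 0.05291772 nm / 6
r_2 = 0.211671 nm / 6
r_2 = 0.03528 nm

The electron orbits at approximately 0.03528 nm from the nucleus.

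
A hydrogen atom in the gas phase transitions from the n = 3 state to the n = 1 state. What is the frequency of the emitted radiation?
2.92431e+15 Hz

First, find the transition energy:
E_3 = -13.6057 / 3² = -1.5117444 eV
E_1 = -13.6057 / 1² = -13.6057000 eV
|ΔE| = |E_1 - E_3| = 12.0939556 eV

Convert to Joules: E = 12.0939556 eV × (1.602177 × 10⁻¹⁹ J/eV) = 1.9376658e-18 J

Using E = hf:
f = E/h = 1.9376658e-18 J / (6.62607 × 10⁻³⁴ J·s)
f = 2.92431e+15 Hz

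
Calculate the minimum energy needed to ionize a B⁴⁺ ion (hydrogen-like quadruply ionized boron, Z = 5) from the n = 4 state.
21.258906 eV

The ionization energy is the energy needed to remove the electron completely (n → ∞).

For a hydrogen-like ion with Z = 5, E_n = -13.6057 Z² / n² eV.

At n = 4: E_4 = -13.6057 × 5² / 4² = -21.258906250 eV
At n = ∞: E_∞ = 0 eV

Ionization energy = E_∞ - E_4 = 0 - (-21.258906250) = 21.258906250 eV
Ionization energy ≈ 21.258906 eV

This is also called the binding energy of the electron in state n = 4.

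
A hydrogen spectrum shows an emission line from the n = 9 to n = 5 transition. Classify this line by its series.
Pfund series

The spectral series in hydrogen are named based on the final (lower) energy level:
- Lyman series: n_final = 1 (ultraviolet)
- Balmer series: n_final = 2 (visible/near-UV)
- Paschen series: n_final = 3 (infrared)
- Brackett series: n_final = 4 (infrared)
- Pfund series: n_final = 5 (far infrared)

Since this transition ends at n = 5, it belongs to the Pfund series.

For reference, this 9 → 5 line has photon energy
ΔE = 13.6057 eV × (1/5² - 1/9²) = 0.3762563951 eV,
corresponding to wavelength λ = hc/ΔE = 1239.84 eV·nm / 0.3762563951 eV = 3295.1998 nm in the far infrared region.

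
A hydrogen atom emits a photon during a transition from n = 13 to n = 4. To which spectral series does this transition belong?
Brackett series

The spectral series in hydrogen are named based on the final (lower) energy level:
- Lyman series: n_final = 1 (ultraviolet)
- Balmer series: n_final = 2 (visible/near-UV)
- Paschen series: n_final = 3 (infrared)
- Brackett series: n_final = 4 (infrared)
- Pfund series: n_final = 5 (far infrared)

Since this transition ends at n = 4, it belongs to the Brackett series.

For reference, this 13 → 4 line has photon energy
ΔE = 13.6057 eV × (1/4² - 1/13²) = 0.76984914941 eV,
corresponding to wavelength λ = hc/ΔE = 1239.84 eV·nm / 0.76984914941 eV = 1610.49733 nm in the infrared region.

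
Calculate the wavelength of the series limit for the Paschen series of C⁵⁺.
22.7816 nm

The series limit corresponds to the transition from n = ∞ to n = 3.
This is the highest energy (shortest wavelength) transition in the Paschen series.

E_∞ = 0 eV
E_3 = -13.6057 × 6² / 3² = -54.422800 eV

Energy at series limit:
ΔE = E_∞ - E_3 = 0 - (-54.422800) = 54.422800 eV
λ = hc/E = 1239.84 eV·nm / 54.422800 eV = 22.7816 nm

This energy equals the ionization energy from the n = 3 state of C⁵⁺.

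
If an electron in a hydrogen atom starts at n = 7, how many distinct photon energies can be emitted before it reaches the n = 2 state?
15

The electron can occupy levels n = 2, 3, ..., 7 during de-excitation — that is m = 7 - 2 + 1 = 6 distinct levels.

The number of distinct spectral lines equals the number of ways to choose 2 of these m levels (each pair gives one possible emission transition):

Number of lines = m(m-1)/2 = 6×5/2 = 15

These correspond to all possible transitions between the 6 levels:
7 → 6, 7 → 5, 7 → 4, 7 → 3, 7 → 2, 6 → 5, 6 → 4, 6 → 3...

Each transition produces a photon with a unique energy (and thus wavelength). This count does not depend on Z.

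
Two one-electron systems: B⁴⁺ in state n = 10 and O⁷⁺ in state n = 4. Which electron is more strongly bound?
O⁷⁺ at n = 4 (E = -54.422800 eV)

Using E_n = -13.6057 Z² / n² eV:

B⁴⁺ (Z = 5) at n = 10:
E = -13.6057 × 5² / 10² = -13.6057 × 25 / 100 = -3.401425000 eV

O⁷⁺ (Z = 8) at n = 4:
E = -13.6057 × 8² / 4² = -13.6057 × 64 / 16 = -54.422800000 eV

Since -54.422800000 eV < -3.401425000 eV,
O⁷⁺ at n = 4 is more tightly bound (requires more energy to ionize).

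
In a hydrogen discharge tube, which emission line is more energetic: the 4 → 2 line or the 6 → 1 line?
6 → 1

Calculate the energy for each transition:

Transition 4 → 2:
ΔE₁ = |E_2 - E_4| = |-13.6057/2² - (-13.6057/4²)|
ΔE₁ = |-3.401425000000 - (-0.850356250000)| = 2.551068750 eV

Transition 6 → 1:
ΔE₂ = |E_1 - E_6| = |-13.6057/1² - (-13.6057/6²)|
ΔE₂ = |-13.605700000000 - (-0.377936111111)| = 13.227763889 eV

Since 13.227763889 eV > 2.551068750 eV, the transition 6 → 1 emits the more energetic photon.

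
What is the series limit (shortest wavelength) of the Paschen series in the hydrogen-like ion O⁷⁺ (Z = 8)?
12.814666 nm

The series limit corresponds to the transition from n = ∞ to n = 3.
This is the highest energy (shortest wavelength) transition in the Paschen series.

E_∞ = 0 eV
E_3 = -13.6057 × 8² / 3² = -96.75164444 eV

Energy at series limit:
ΔE = E_∞ - E_3 = 0 - (-96.75164444) = 96.75164444 eV
λ = hc/E = 1239.84 eV·nm / 96.75164444 eV = 12.814666 nm

This energy equals the ionization energy from the n = 3 state of O⁷⁺.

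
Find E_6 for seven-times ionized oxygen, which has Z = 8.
-24.18791 eV

For hydrogen-like ions, the energy levels scale with Z²:
E_n = -13.6057 Z² / n² eV

For O⁷⁺ (Z = 8) at n = 6:
E_6 = -13.6057 × 8² / 6²
E_6 = -13.6057 × 64 / 36
E_6 = -870.7648 / 36
E_6 = -24.18791 eV

The energy is 64 times more negative than hydrogen at the same n due to the stronger nuclear charge.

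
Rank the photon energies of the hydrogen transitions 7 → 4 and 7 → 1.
7 → 1

Calculate the energy for each transition:

Transition 7 → 4:
ΔE₁ = |E_4 - E_7| = |-13.6057/4² - (-13.6057/7²)|
ΔE₁ = |-0.85035625000 - (-0.27766734694)| = 0.57268890 eV

Transition 7 → 1:
ΔE₂ = |E_1 - E_7| = |-13.6057/1² - (-13.6057/7²)|
ΔE₂ = |-13.60570000000 - (-0.27766734694)| = 13.32803265 eV

Since 13.32803265 eV > 0.57268890 eV, the transition 7 → 1 emits the more energetic photon.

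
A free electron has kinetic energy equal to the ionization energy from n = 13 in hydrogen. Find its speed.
1.68284e+05 m/s (or 0.06% of c)

The binding energy at n = 13 for hydrogen is:
E_13 = -13.6057/13² = -0.0805071006 eV
|E_13| = 0.0805071006 eV

Convert to Joules:
KE = 0.0805071006 eV × (1.602177 × 10⁻¹⁹ J/eV) = 1.2898662e-20 J

Using KE = ½mv²:
v = √(2·KE/m_e)
v = √(2 × 1.2898662e-20 J / 9.10938 × 10⁻³¹ kg)
v = 1.68284e+05 m/s

This is approximately 0.06% the speed of light.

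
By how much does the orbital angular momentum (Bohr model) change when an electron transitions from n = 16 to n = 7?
9.491e-34 J·s (or 9ℏ)

In the Bohr model, L_n = nℏ where ℏ = 1.05457e-34 J·s.

L_16 = 16ℏ = 1.68731e-33 J·s
L_7 = 7ℏ = 7.38199e-34 J·s

ΔL = L_16 - L_7 = (16 - 7)ℏ = 9ℏ
ΔL = 9 × 1.05457e-34 J·s = 9.491e-34 J·s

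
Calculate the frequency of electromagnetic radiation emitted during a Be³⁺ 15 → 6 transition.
1.23e+15 Hz

First, find the transition energy:
E_15 = -13.6057 × 4² / 15² = -0.96752 eV
E_6 = -13.6057 × 4² / 6² = -6.04698 eV
|ΔE| = |E_6 - E_15| = 5.07946 eV

Convert to Joules: E = 5.07946 eV × (1.602177 × 10⁻¹⁹ J/eV) = 8.1382e-19 J

Using E = hf:
f = E/h = 8.1382e-19 J / (6.62607 × 10⁻³⁴ J·s)
f = 1.23e+15 Hz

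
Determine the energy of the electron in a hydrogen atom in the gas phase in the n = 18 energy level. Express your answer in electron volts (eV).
-0.04 eV

The energy levels of a hydrogen-like atom are given by:
E_n = -13.6057 eV / n²

For n = 18:
E_18 = -13.6057 eV / 18²
E_18 = -13.6057 eV / 324
E_18 = -0.04 eV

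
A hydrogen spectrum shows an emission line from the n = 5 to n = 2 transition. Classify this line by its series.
Balmer series

The spectral series in hydrogen are named based on the final (lower) energy level:
- Lyman series: n_final = 1 (ultraviolet)
- Balmer series: n_final = 2 (visible/near-UV)
- Paschen series: n_final = 3 (infrared)
- Brackett series: n_final = 4 (infrared)
- Pfund series: n_final = 5 (far infrared)

Since this transition ends at n = 2, it belongs to the Balmer series.

For reference, this 5 → 2 line has photon energy
ΔE = 13.6057 eV × (1/2² - 1/5²) = 2.8571970000 eV,
corresponding to wavelength λ = hc/ΔE = 1239.84 eV·nm / 2.8571970000 eV = 433.935777 nm in the visible/near-UV region.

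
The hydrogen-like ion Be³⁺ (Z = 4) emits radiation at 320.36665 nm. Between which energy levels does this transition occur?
n = 10 → n = 6

First, find the photon energy from the wavelength (hc = 1239.84 eV·nm):
E = hc/λ = 1239.84 eV·nm / 320.36665 nm = 3.8700658 eV

The energy levels of Be³⁺ satisfy E_n = -13.6057 × 4² / n² eV, so an emission n_i → n_f releases
ΔE = 13.6057 × 4² × (1/n_f² − 1/n_i²) eV.

Setting ΔE equal to the photon energy:
1/n_f² − 1/n_i² = 3.8700658 / (13.6057 × 4²) = 0.017777778

Since 1/n_i² must be positive, we need 1/n_f² > 0.017777778, i.e. n_f ≤ 7. For each allowed n_f, solve n_i = (1/n_f² − 0.017777778)^(−1/2) and check whether it is a whole number:
  n_f = 1: 1/n_i² = 1.000000000 − 0.017777778 = 0.982222222 → n_i = 1.009  (not an integer) ✗
  n_f = 2: 1/n_i² = 0.250000000 − 0.017777778 = 0.232222222 → n_i = 2.075  (not an integer) ✗
  n_f = 3: 1/n_i² = 0.111111111 − 0.017777778 = 0.093333333 → n_i = 3.273  (not an integer) ✗
  n_f = 4: 1/n_i² = 0.062500000 − 0.017777778 = 0.044722222 → n_i = 4.729  (not an integer) ✗
  n_f = 5: 1/n_i² = 0.040000000 − 0.017777778 = 0.022222222 → n_i = 6.708  (not an integer) ✗
  n_f = 6: 1/n_i² = 0.027777778 − 0.017777778 = 0.010000000 → n_i = 10.000  → integer, n_i = 10 ✓
  n_f = 7: 1/n_i² = 0.020408163 − 0.017777778 = 0.002630385 → n_i = 19.498  (not an integer) ✗

Only n_f = 6 gives an integer upper level, n_i = 10.

The transition is from n = 10 to n = 6 (emission).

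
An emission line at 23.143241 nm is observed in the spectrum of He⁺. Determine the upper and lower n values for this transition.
n = 8 → n = 1

First, find the photon energy from the wavelength (hc = 1239.84 eV·nm):
E = hc/λ = 1239.84 eV·nm / 23.143241 nm = 53.572445 eV

The energy levels of He⁺ satisfy E_n = -13.6057 × 2² / n² eV, so an emission n_i → n_f releases
ΔE = 13.6057 × 2² × (1/n_f² − 1/n_i²) eV.

Setting ΔE equal to the photon energy:
1/n_f² − 1/n_i² = 53.572445 / (13.6057 × 2²) = 0.98437502

Since 1/n_i² must be positive, we need 1/n_f² > 0.98437502, i.e. n_f ≤ 1. For each allowed n_f, solve n_i = (1/n_f² − 0.98437502)^(−1/2) and check whether it is a whole number:
  n_f = 1: 1/n_i² = 1.00000000 − 0.98437502 = 0.01562498 → n_i = 8.000  → integer, n_i = 8 ✓

Only n_f = 1 gives an integer upper level, n_i = 8.

The transition is from n = 8 to n = 1 (emission).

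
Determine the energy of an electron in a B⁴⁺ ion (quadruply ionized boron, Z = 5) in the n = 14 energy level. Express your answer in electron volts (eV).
-1.73542 eV

The energy levels of a hydrogen-like atom are given by:
E_n = -13.6057 Z² / n² eV  (with Z = 5 for B⁴⁺)

For n = 14:
E_14 = -13.6057 × 5² / 14²
E_14 = -13.6057 × 25 / 196
E_14 = -1.73542 eV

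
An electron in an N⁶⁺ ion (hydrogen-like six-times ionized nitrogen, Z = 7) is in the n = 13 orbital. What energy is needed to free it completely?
3.94485 eV

The ionization energy is the energy needed to remove the electron completely (n → ∞).

For a hydrogen-like ion with Z = 7, E_n = -13.6057 Z² / n² eV.

At n = 13: E_13 = -13.6057 × 7² / 13² = -3.94484793 eV
At n = ∞: E_∞ = 0 eV

Ionization energy = E_∞ - E_13 = 0 - (-3.94484793) = 3.94484793 eV
Ionization energy ≈ 3.94485 eV

This is also called the binding energy of the electron in state n = 13.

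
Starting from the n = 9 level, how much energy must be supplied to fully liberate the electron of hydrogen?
0.1680 eV

The ionization energy is the energy needed to remove the electron completely (n → ∞).

For hydrogen, E_n = -13.6057 eV / n².

At n = 9: E_9 = -13.6057 / 9² = -0.1679716 eV
At n = ∞: E_∞ = 0 eV

Ionization energy = E_∞ - E_9 = 0 - (-0.1679716) = 0.1679716 eV
Ionization energy ≈ 0.1680 eV

This is also called the binding energy of the electron in state n = 9.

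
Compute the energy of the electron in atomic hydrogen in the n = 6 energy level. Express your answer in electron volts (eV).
-0.378 eV

The energy levels of a hydrogen-like atom are given by:
E_n = -13.6057 eV / n²

For n = 6:
E_6 = -13.6057 eV / 6²
E_6 = -13.6057 eV / 36
E_6 = -0.378 eV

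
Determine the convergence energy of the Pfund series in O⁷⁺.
34.8306 eV

The series limit corresponds to the transition from n = ∞ to n = 5.
This is the highest energy (shortest wavelength) transition in the Pfund series.

E_∞ = 0 eV
E_5 = -13.6057 × 8² / 5² = -34.8306 eV

Energy at series limit:
ΔE = E_∞ - E_5 = 0 - (-34.8306) = 34.8306 eV

This energy equals the ionization energy from the n = 5 state of O⁷⁺.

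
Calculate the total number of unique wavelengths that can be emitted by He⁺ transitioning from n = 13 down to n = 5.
36

The electron can occupy levels n = 5, 6, ..., 13 during de-excitation — that is m = 13 - 5 + 1 = 9 distinct levels.

The number of distinct spectral lines equals the number of ways to choose 2 of these m levels (each pair gives one possible emission transition):

Number of lines = m(m-1)/2 = 9×8/2 = 36

These correspond to all possible transitions between the 9 levels:
13 → 12, 13 → 11, 13 → 10, 13 → 9, 13 → 8, 13 → 7, 13 → 6, 13 → 5...

Each transition produces a photon with a unique energy (and thus wavelength). This count does not depend on Z.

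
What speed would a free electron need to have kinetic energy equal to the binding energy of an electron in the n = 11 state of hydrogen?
1.9888e+05 m/s (or 0.07% of c)

The binding energy at n = 11 for hydrogen is:
E_11 = -13.6057/11² = -0.11244380 eV
|E_11| = 0.11244380 eV

Convert to Joules:
KE = 0.11244380 eV × (1.602177 × 10⁻¹⁹ J/eV) = 1.801549e-20 J

Using KE = ½mv²:
v = √(2·KE/m_e)
v = √(2 × 1.801549e-20 J / 9.10938 × 10⁻³¹ kg)
v = 1.9888e+05 m/s

This is approximately 0.07% the speed of light.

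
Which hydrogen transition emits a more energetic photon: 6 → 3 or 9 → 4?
6 → 3

Calculate the energy for each transition:

Transition 6 → 3:
ΔE₁ = |E_3 - E_6| = |-13.6057/3² - (-13.6057/6²)|
ΔE₁ = |-1.51174444444 - (-0.37793611111)| = 1.13380833 eV

Transition 9 → 4:
ΔE₂ = |E_4 - E_9| = |-13.6057/4² - (-13.6057/9²)|
ΔE₂ = |-0.85035625000 - (-0.16797160494)| = 0.68238465 eV

Since 1.13380833 eV > 0.68238465 eV, the transition 6 → 3 emits the more energetic photon.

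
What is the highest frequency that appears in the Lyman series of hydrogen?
3.28984e+15 Hz

The series limit corresponds to the transition from n = ∞ to n = 1.
This is the highest energy (shortest wavelength) transition in the Lyman series.

E_∞ = 0 eV
E_1 = -13.6057 / 1² = -13.6057000 eV

Energy at series limit:
ΔE = E_∞ - E_1 = 0 - (-13.6057000) = 13.6057000 eV
E = 13.6057000 eV × (1.602177 × 10⁻¹⁹ J/eV) = 2.1798740e-18 J
f = E/h = 2.1798740e-18 J / (6.62607 × 10⁻³⁴ J·s) = 3.28984e+15 Hz

This energy equals the ionization energy from the n = 1 state of hydrogen.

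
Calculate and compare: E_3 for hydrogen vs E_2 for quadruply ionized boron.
B⁴⁺ at n = 2 (E = -85.035625 eV)

Using E_n = -13.6057 Z² / n² eV:

H (Z = 1) at n = 3:
E = -13.6057 × 1² / 3² = -13.6057 × 1 / 9 = -1.511744444 eV

B⁴⁺ (Z = 5) at n = 2:
E = -13.6057 × 5² / 2² = -13.6057 × 25 / 4 = -85.035625000 eV

Since -85.035625000 eV < -1.511744444 eV,
B⁴⁺ at n = 2 is more tightly bound (requires more energy to ionize).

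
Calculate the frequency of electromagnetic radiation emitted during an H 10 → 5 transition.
9.86953e+13 Hz

First, find the transition energy:
E_10 = -13.6057 / 10² = -0.136057000 eV
E_5 = -13.6057 / 5² = -0.544228000 eV
|ΔE| = |E_5 - E_10| = 0.408171000 eV

Convert to Joules: E = 0.408171000 eV × (1.602177 × 10⁻¹⁹ J/eV) = 6.5396219e-20 J

Using E = hf:
f = E/h = 6.5396219e-20 J / (6.62607 × 10⁻³⁴ J·s)
f = 9.86953e+13 Hz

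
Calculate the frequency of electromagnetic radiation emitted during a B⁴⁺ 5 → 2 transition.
1.72717e+16 Hz

First, find the transition energy:
E_5 = -13.6057 × 5² / 5² = -13.60570000 eV
E_2 = -13.6057 × 5² / 2² = -85.03562500 eV
|ΔE| = |E_2 - E_5| = 71.42992500 eV

Convert to Joules: E = 71.42992500 eV × (1.602177 × 10⁻¹⁹ J/eV) = 1.1444338e-17 J

Using E = hf:
f = E/h = 1.1444338e-17 J / (6.62607 × 10⁻³⁴ J·s)
f = 1.72717e+16 Hz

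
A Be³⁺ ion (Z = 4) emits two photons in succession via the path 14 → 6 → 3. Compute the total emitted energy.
23.077242 eV

The energy levels of Be³⁺ are E_n = -13.6057 × 4² / n² eV.

First transition (14 → 6):
ΔE₁ = |E_6 - E_14|
ΔE₁ = |-6.046977777778 - (-1.110669387755)| = 4.936308390 eV

Second transition (6 → 3):
ΔE₂ = |E_3 - E_6|
ΔE₂ = |-24.187911111111 - (-6.046977777778)| = 18.140933333 eV

Total energy released:
E_total = ΔE₁ + ΔE₂ = 4.936308390 + 18.140933333 = 23.077242 eV

Note: This equals the direct transition 14 → 3: 23.077242 eV ✓
Energy is conserved regardless of the path taken.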